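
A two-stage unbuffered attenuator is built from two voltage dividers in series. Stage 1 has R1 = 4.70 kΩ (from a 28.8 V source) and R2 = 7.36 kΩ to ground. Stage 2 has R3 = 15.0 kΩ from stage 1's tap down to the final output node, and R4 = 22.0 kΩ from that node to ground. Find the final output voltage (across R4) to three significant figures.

V_out ≈ 9.70 V

Stage 2 presents R3+R4 = 37.00 kΩ as a load on stage 1's tap.
Stage 1's lower leg becomes R2‖(R3+R4) = 6.139 kΩ, so V_mid = 28.8 × 6.139/10.84 = 16.31 V.
Stage 2 is itself unloaded: V_out = V_mid × R4/(R3+R4) = 16.31 × 22.0/37.00 = 9.70 V.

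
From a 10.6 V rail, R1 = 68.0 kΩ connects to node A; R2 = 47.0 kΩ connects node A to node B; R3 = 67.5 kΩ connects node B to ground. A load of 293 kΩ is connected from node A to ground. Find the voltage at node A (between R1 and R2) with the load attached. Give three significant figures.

V ≈ 5.81 V

Below node A the series string R2+R3 = 114.5 kΩ sits in parallel with the 293 kΩ load: 82.33 kΩ.
V_A = 10.6 × 82.33/(68.0 + 82.33) = 5.81 V.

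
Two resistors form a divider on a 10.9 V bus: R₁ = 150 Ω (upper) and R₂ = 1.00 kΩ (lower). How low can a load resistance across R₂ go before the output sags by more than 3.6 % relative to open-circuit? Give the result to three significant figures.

Output resistance R_th = R₁‖R₂ = (150 × 1000)/1150 = 130.4 Ω.
The fractional drop is R_th/(R_th + R_L); requiring this ≤ 0.0360 gives R_L ≥ R_th(1/0.0360 − 1) = 130.4 × 26.78 = 3.49 kΩ.

R_L(min) ≈ 3.49 kΩ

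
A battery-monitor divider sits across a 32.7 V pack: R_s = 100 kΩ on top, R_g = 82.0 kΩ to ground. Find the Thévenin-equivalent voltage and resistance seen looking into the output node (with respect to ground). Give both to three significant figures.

V_th = 14.7 V, R_th = 45.1 kΩ

V_th is the open-circuit tap voltage: 32.7 × 82.0/(100 + 82.0) = 14.7 V.
With the supply zeroed, R_s and R_g appear in parallel from the tap: R_th = R_s‖R_g = (100 × 82.0)/182.0 = 45.1 kΩ.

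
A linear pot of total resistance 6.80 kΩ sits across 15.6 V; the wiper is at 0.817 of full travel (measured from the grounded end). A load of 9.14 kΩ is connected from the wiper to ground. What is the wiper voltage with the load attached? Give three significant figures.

V ≈ 11.5 V

The wiper splits the pot into (1−α)R = 1.244 kΩ above and αR = 5.556 kΩ below.
Lower section ‖ load = 3.455 kΩ.
V_wiper = 15.6 × 3.455/(1.244 + 3.455) = 11.5 V.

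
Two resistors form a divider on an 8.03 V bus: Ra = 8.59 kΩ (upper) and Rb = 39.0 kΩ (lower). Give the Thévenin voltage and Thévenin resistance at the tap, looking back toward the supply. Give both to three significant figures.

V_th is the open-circuit tap voltage: 8.03 × 39.0/(8.59 + 39.0) = 6.58 V.
With the supply zeroed, Ra and Rb appear in parallel from the tap: R_th = Ra‖Rb = (8.59 × 39.0)/47.59 = 7.04 kΩ.

V_th = 6.58 V, R_th = 7.04 kΩ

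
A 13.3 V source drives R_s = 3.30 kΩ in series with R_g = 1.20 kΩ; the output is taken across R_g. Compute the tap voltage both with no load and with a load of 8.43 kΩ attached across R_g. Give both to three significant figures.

Open-circuit: V = 13.3 × 1.20/(3.30 + 1.20) = 3.55 V.
With the load, R_g becomes R_g‖R_L = 1.050 kΩ, so V = 13.3 × 1.050/4.350 = 3.21 V.

Unloaded: 3.55 V; loaded: 3.21 V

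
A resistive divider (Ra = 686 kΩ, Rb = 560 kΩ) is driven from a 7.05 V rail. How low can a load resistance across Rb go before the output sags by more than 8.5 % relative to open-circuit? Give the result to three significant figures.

R_L(min) ≈ 3.32 MΩ

Output resistance R_th = Ra‖Rb = (686 × 560)/1246 = 308.3 kΩ.
The fractional drop is R_th/(R_th + R_L); requiring this ≤ 0.0850 gives R_L ≥ R_th(1/0.0850 − 1) = 308.3 × 10.76 = 3.32 MΩ.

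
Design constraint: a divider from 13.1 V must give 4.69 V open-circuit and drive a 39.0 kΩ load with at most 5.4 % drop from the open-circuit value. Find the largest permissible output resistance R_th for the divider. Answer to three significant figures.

Loading drop = R_th/(R_th + R_L) ≤ 0.0540, so R_th ≤ R_L · ε/(1−ε) = 39.0 kΩ × 0.0540/0.9460 = 2.23 kΩ.

R_th ≤ 2.23 kΩ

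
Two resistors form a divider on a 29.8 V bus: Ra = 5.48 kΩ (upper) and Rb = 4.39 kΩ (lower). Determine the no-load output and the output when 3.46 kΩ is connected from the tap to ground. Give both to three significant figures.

Unloaded: 13.3 V; loaded: 7.78 V

Open-circuit: V = 29.8 × 4.39/(5.48 + 4.39) = 13.3 V.
With the load, Rb becomes Rb‖R_L = 1.935 kΩ, so V = 29.8 × 1.935/7.415 = 7.78 V.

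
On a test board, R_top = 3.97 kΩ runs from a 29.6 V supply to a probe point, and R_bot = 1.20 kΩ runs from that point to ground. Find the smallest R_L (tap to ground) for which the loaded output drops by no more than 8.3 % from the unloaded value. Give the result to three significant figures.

R_L(min) ≈ 10.2 kΩ

Output resistance R_th = R_top‖R_bot = (3970 × 1200)/5170 = 921.5 Ω.
The fractional drop is R_th/(R_th + R_L); requiring this ≤ 0.0830 gives R_L ≥ R_th(1/0.0830 − 1) = 921.5 × 11.05 = 10.2 kΩ.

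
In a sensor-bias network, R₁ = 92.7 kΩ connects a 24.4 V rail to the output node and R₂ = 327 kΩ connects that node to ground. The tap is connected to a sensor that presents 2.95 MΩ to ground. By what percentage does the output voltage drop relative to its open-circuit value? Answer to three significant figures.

The divider's output (Thévenin) resistance is R₁‖R₂ = 72.23 kΩ.
Fractional drop under load = R_th/(R_th + R_L) = 72.23 / (72.23 + 2950) = 0.02390.
So the output falls by 2.39 %.

2.39 %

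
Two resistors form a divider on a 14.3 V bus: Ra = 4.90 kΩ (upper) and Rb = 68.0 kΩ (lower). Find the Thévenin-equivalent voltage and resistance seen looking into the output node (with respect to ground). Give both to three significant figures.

V_th is the open-circuit tap voltage: 14.3 × 68.0/(4.90 + 68.0) = 13.3 V.
With the supply zeroed, Ra and Rb appear in parallel from the tap: R_th = Ra‖Rb = (4.90 × 68.0)/72.90 = 4.57 kΩ.

V_th = 13.3 V, R_th = 4.57 kΩ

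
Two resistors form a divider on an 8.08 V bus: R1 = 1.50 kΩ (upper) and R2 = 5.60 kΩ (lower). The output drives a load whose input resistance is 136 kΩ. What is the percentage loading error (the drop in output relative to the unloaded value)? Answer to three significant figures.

The divider's output (Thévenin) resistance is R1‖R2 = 1.183 kΩ.
Fractional drop under load = R_th/(R_th + R_L) = 1.183 / (1.183 + 136) = 0.008624.
So the output falls by 0.862 %.

0.862 %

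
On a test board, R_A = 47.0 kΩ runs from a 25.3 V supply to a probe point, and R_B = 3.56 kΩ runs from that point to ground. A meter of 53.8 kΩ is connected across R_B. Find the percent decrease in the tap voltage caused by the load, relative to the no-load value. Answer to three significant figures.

5.79 %

The divider's output (Thévenin) resistance is R_A‖R_B = 3.309 kΩ.
Fractional drop under load = R_th/(R_th + R_L) = 3.309 / (3.309 + 53.8) = 0.05795.
So the output falls by 5.79 %.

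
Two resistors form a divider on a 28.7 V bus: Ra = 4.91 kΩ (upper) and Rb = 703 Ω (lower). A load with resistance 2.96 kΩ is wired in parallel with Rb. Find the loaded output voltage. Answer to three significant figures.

The load sits in parallel with Rb: Rb‖R_L = (703 × 2960) / (703 + 2960) = 568.1 Ω.
V_out = 28.7 × 568.1 / (4910 + 568.1) = 28.7 × 568.1/5478 = 2.98 V.

V_out ≈ 2.98 V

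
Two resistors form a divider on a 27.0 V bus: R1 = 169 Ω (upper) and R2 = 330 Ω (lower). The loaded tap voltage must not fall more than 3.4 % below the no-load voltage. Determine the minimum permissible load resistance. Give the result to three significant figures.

R_L(min) ≈ 3.18 kΩ

Output resistance R_th = R1‖R2 = (169 × 330)/499.0 = 111.8 Ω.
The fractional drop is R_th/(R_th + R_L); requiring this ≤ 0.0340 gives R_L ≥ R_th(1/0.0340 − 1) = 111.8 × 28.41 = 3.18 kΩ.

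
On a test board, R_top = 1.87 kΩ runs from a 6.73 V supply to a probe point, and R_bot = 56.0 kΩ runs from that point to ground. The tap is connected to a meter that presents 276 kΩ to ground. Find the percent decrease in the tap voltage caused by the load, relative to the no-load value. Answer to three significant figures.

0.651 %

The divider's output (Thévenin) resistance is R_top‖R_bot = 1.810 kΩ.
Fractional drop under load = R_th/(R_th + R_L) = 1.810 / (1.810 + 276) = 0.006514.
So the output falls by 0.651 %.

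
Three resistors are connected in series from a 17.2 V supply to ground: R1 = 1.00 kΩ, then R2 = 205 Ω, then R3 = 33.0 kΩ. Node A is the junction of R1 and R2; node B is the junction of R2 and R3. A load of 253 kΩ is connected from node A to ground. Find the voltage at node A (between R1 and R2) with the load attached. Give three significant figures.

Below node A the series string R2+R3 = 33200 Ω sits in parallel with the 253000 Ω load: 29350 Ω.
V_A = 17.2 × 29350/(1000 + 29350) = 16.6 V.

V ≈ 16.6 V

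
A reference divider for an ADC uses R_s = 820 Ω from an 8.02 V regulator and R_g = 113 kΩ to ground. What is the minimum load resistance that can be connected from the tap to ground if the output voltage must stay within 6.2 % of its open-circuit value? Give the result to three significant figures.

R_L(min) ≈ 12.3 kΩ

Output resistance R_th = R_s‖R_g = (820 × 113000)/113800 = 814.1 Ω.
The fractional drop is R_th/(R_th + R_L); requiring this ≤ 0.0620 gives R_L ≥ R_th(1/0.0620 − 1) = 814.1 × 15.13 = 12.3 kΩ.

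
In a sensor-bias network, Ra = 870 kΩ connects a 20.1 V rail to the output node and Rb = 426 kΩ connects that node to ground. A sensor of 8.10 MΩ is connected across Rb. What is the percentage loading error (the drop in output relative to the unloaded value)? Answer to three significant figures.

3.41 %

The divider's output (Thévenin) resistance is Ra‖Rb = 286.0 kΩ.
Fractional drop under load = R_th/(R_th + R_L) = 286.0 / (286.0 + 8100) = 0.03410.
So the output falls by 3.41 %.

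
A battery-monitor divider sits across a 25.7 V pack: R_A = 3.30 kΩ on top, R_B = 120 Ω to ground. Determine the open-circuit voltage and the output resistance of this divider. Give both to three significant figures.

V_th = 0.902 V, R_th = 116 Ω

V_th is the open-circuit tap voltage: 25.7 × 120/(3300 + 120) = 0.902 V.
With the supply zeroed, R_A and R_B appear in parallel from the tap: R_th = R_A‖R_B = (3300 × 120)/3420 = 116 Ω.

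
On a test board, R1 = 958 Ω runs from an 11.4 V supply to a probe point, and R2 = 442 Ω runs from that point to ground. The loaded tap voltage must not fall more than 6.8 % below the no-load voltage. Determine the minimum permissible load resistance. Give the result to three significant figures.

Output resistance R_th = R1‖R2 = (958 × 442)/1400 = 302.5 Ω.
The fractional drop is R_th/(R_th + R_L); requiring this ≤ 0.0680 gives R_L ≥ R_th(1/0.0680 − 1) = 302.5 × 13.71 = 4.15 kΩ.

R_L(min) ≈ 4.15 kΩ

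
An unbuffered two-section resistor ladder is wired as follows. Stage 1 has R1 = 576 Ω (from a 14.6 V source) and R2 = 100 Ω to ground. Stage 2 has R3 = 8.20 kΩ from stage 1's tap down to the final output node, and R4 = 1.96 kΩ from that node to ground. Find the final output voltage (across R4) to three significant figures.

Stage 2 presents R3+R4 = 10160 Ω as a load on stage 1's tap.
Stage 1's lower leg becomes R2‖(R3+R4) = 99.03 Ω, so V_mid = 14.6 × 99.03/675.0 = 2.142 V.
Stage 2 is itself unloaded: V_out = V_mid × R4/(R3+R4) = 2.142 × 1960/10160 = 0.413 V.

V_out ≈ 0.413 V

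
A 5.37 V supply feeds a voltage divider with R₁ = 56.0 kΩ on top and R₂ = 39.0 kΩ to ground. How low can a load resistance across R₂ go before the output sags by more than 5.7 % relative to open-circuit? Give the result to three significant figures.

Output resistance R_th = R₁‖R₂ = (56.0 × 39.0)/95.00 = 22.99 kΩ.
The fractional drop is R_th/(R_th + R_L); requiring this ≤ 0.0570 gives R_L ≥ R_th(1/0.0570 − 1) = 22.99 × 16.54 = 380 kΩ.

R_L(min) ≈ 380 kΩ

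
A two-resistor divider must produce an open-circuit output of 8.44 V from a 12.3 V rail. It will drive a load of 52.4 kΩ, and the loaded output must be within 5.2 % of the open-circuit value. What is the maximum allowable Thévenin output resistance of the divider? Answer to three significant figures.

Loading drop = R_th/(R_th + R_L) ≤ 0.0520, so R_th ≤ R_L · ε/(1−ε) = 52.4 kΩ × 0.0520/0.9480 = 2.87 kΩ.

R_th ≤ 2.87 kΩ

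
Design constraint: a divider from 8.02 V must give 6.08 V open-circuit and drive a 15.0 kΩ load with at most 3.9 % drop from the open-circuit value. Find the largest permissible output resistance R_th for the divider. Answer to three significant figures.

R_th ≤ 609 Ω

Loading drop = R_th/(R_th + R_L) ≤ 0.0390, so R_th ≤ R_L · ε/(1−ε) = 15.0 kΩ × 0.0390/0.9610 = 609 Ω.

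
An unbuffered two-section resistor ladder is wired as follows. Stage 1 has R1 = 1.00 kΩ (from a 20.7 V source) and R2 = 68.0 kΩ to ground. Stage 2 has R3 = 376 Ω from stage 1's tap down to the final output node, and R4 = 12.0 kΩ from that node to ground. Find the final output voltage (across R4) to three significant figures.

Stage 2 presents R3+R4 = 12380 Ω as a load on stage 1's tap.
Stage 1's lower leg becomes R2‖(R3+R4) = 10470 Ω, so V_mid = 20.7 × 10470/11470 = 18.90 V.
Stage 2 is itself unloaded: V_out = V_mid × R4/(R3+R4) = 18.90 × 12000/12380 = 18.3 V.

V_out ≈ 18.3 V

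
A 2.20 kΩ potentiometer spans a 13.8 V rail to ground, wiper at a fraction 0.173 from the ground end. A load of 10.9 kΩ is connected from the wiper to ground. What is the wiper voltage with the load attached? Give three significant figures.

The wiper splits the pot into (1−α)R = 1819 Ω above and αR = 380.6 Ω below.
Lower section ‖ load = 367.8 Ω.
V_wiper = 13.8 × 367.8/(1819 + 367.8) = 2.32 V.

V ≈ 2.32 V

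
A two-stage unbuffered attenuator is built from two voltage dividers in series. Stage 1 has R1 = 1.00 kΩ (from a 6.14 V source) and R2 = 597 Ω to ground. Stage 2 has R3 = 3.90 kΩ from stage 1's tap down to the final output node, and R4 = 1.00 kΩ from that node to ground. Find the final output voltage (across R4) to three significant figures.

Stage 2 presents R3+R4 = 4900 Ω as a load on stage 1's tap.
Stage 1's lower leg becomes R2‖(R3+R4) = 532.2 Ω, so V_mid = 6.14 × 532.2/1532 = 2.133 V.
Stage 2 is itself unloaded: V_out = V_mid × R4/(R3+R4) = 2.133 × 1000/4900 = 0.435 V.

V_out ≈ 0.435 V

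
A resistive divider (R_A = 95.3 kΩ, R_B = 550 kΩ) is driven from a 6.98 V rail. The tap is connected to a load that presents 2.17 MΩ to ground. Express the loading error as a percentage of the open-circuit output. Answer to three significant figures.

The divider's output (Thévenin) resistance is R_A‖R_B = 81.23 kΩ.
Fractional drop under load = R_th/(R_th + R_L) = 81.23 / (81.23 + 2170) = 0.03608.
So the output falls by 3.61 %.

3.61 %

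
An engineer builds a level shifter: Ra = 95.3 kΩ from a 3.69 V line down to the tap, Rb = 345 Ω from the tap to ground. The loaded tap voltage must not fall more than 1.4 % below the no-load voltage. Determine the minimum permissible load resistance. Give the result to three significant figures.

Output resistance R_th = Ra‖Rb = (95300 × 345)/95640 = 343.8 Ω.
The fractional drop is R_th/(R_th + R_L); requiring this ≤ 0.0140 gives R_L ≥ R_th(1/0.0140 − 1) = 343.8 × 70.43 = 24.2 kΩ.

R_L(min) ≈ 24.2 kΩ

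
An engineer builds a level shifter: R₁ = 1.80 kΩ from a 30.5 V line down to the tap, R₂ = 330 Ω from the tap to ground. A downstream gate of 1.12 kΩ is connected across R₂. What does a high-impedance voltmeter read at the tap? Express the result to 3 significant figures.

V_out ≈ 3.78 V

The load sits in parallel with R₂: R₂‖R_L = (330 × 1120) / (330 + 1120) = 254.9 Ω.
V_out = 30.5 × 254.9 / (1800 + 254.9) = 30.5 × 254.9/2055 = 3.78 V.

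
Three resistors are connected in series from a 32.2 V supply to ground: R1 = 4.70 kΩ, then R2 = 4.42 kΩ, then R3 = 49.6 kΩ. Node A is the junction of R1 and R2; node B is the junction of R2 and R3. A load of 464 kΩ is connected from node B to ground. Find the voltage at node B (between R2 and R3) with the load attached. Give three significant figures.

V ≈ 26.8 V

At node B, R3 is in parallel with the load: R3‖R_L = 44.81 kΩ.
Below node A the resistance is R2 + (R3‖R_L) = 49.23 kΩ, so V_A = 32.2 × 49.23/53.93 = 29.39 V.
Then V_B = V_A × (R3‖R_L)/(R2 + R3‖R_L) = 29.39 × 44.81/49.23 = 26.8 V.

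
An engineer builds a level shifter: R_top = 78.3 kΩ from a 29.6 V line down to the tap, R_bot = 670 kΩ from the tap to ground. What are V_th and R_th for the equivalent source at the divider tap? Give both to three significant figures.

V_th is the open-circuit tap voltage: 29.6 × 670/(78.3 + 670) = 26.5 V.
With the supply zeroed, R_top and R_bot appear in parallel from the tap: R_th = R_top‖R_bot = (78.3 × 670)/748.3 = 70.1 kΩ.

V_th = 26.5 V, R_th = 70.1 kΩ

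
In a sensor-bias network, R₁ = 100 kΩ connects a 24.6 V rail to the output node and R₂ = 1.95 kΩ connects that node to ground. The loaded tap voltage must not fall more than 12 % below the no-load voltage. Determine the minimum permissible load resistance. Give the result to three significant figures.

Output resistance R_th = R₁‖R₂ = (100 × 1.95)/102.0 = 1.913 kΩ.
The fractional drop is R_th/(R_th + R_L); requiring this ≤ 0.120 gives R_L ≥ R_th(1/0.120 − 1) = 1.913 × 7.333 = 14.0 kΩ.

R_L(min) ≈ 14.0 kΩ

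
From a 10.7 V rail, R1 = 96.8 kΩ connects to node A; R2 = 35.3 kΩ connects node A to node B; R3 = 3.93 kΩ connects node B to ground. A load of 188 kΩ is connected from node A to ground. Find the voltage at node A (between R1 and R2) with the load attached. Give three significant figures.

V ≈ 2.69 V

Below node A the series string R2+R3 = 39.23 kΩ sits in parallel with the 188 kΩ load: 32.46 kΩ.
V_A = 10.7 × 32.46/(96.8 + 32.46) = 2.69 V.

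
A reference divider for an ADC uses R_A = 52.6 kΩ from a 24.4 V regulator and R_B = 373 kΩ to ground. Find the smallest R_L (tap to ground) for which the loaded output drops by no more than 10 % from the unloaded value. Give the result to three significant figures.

Output resistance R_th = R_A‖R_B = (52.6 × 373)/425.6 = 46.10 kΩ.
The fractional drop is R_th/(R_th + R_L); requiring this ≤ 0.100 gives R_L ≥ R_th(1/0.100 − 1) = 46.10 × 9.000 = 415 kΩ.

R_L(min) ≈ 415 kΩ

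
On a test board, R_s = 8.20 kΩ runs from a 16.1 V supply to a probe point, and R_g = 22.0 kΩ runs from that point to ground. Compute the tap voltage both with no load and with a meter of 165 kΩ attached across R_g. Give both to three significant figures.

Unloaded: 11.7 V; loaded: 11.3 V

Open-circuit: V = 16.1 × 22.0/(8.20 + 22.0) = 11.7 V.
With the load, R_g becomes R_g‖R_L = 19.41 kΩ, so V = 16.1 × 19.41/27.61 = 11.3 V.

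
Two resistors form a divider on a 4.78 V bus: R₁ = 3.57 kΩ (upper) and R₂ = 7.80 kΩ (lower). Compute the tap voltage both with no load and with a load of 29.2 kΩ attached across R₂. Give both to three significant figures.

Open-circuit: V = 4.78 × 7.80/(3.57 + 7.80) = 3.28 V.
With the load, R₂ becomes R₂‖R_L = 6.156 kΩ, so V = 4.78 × 6.156/9.726 = 3.03 V.

Unloaded: 3.28 V; loaded: 3.03 V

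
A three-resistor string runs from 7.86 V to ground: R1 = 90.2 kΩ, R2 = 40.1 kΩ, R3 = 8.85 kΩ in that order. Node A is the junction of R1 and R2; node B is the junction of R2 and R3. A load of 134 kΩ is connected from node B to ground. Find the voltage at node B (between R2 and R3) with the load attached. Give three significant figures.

V ≈ 0.471 V

At node B, R3 is in parallel with the load: R3‖R_L = 8.302 kΩ.
Below node A the resistance is R2 + (R3‖R_L) = 48.40 kΩ, so V_A = 7.86 × 48.40/138.6 = 2.745 V.
Then V_B = V_A × (R3‖R_L)/(R2 + R3‖R_L) = 2.745 × 8.302/48.40 = 0.471 V.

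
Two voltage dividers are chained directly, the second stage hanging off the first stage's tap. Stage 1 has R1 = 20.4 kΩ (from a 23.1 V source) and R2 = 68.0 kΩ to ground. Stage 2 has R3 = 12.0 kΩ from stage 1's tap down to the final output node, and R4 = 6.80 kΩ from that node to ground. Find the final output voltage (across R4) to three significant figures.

V_out ≈ 3.50 V

Stage 2 presents R3+R4 = 18.80 kΩ as a load on stage 1's tap.
Stage 1's lower leg becomes R2‖(R3+R4) = 14.73 kΩ, so V_mid = 23.1 × 14.73/35.13 = 9.685 V.
Stage 2 is itself unloaded: V_out = V_mid × R4/(R3+R4) = 9.685 × 6.80/18.80 = 3.50 V.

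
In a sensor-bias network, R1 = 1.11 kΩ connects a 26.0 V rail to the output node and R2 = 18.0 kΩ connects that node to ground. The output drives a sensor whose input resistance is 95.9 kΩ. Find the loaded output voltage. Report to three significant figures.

V_out ≈ 24.2 V

The load sits in parallel with R2: R2‖R_L = (18.0 × 95.9) / (18.0 + 95.9) = 15.16 kΩ.
V_out = 26.0 × 15.16 / (1.11 + 15.16) = 26.0 × 15.16/16.27 = 24.2 V.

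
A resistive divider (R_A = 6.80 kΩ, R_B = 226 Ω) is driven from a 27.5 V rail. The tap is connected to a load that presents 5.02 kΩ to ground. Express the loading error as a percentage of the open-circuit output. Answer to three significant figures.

The divider's output (Thévenin) resistance is R_A‖R_B = 218.7 Ω.
Fractional drop under load = R_th/(R_th + R_L) = 218.7 / (218.7 + 5020) = 0.04175.
So the output falls by 4.18 %.

4.18 %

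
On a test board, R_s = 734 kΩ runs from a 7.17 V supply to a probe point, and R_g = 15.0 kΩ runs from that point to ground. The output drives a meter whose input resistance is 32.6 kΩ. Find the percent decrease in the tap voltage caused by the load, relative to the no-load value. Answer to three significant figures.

Unloaded V = 7.17 × 15.0/749.0 = 0.1436 V.
Loaded: R_g‖R_L = 10.27 kΩ, giving V = 7.17 × 10.27/744.3 = 0.09897 V.
Drop = (0.1436 − 0.09897) / 0.1436 = 31.1 %.

31.1 %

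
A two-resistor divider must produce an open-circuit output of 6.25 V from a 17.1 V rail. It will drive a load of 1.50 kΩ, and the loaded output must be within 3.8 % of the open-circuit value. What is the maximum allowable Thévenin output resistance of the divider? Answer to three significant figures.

Loading drop = R_th/(R_th + R_L) ≤ 0.0380, so R_th ≤ R_L · ε/(1−ε) = 1.50 kΩ × 0.0380/0.9620 = 59.3 Ω.

R_th ≤ 59.3 Ω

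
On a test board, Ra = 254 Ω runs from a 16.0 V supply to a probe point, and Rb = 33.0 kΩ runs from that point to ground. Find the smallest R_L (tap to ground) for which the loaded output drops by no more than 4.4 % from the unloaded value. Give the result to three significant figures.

R_L(min) ≈ 5.48 kΩ

Output resistance R_th = Ra‖Rb = (254 × 33000)/33250 = 252.1 Ω.
The fractional drop is R_th/(R_th + R_L); requiring this ≤ 0.0440 gives R_L ≥ R_th(1/0.0440 − 1) = 252.1 × 21.73 = 5.48 kΩ.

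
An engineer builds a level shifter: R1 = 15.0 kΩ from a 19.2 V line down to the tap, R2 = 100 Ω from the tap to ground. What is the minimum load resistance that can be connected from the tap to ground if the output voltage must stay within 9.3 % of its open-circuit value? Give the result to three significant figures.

R_L(min) ≈ 969 Ω

Output resistance R_th = R1‖R2 = (15000 × 100)/15100 = 99.34 Ω.
The fractional drop is R_th/(R_th + R_L); requiring this ≤ 0.0930 gives R_L ≥ R_th(1/0.0930 − 1) = 99.34 × 9.753 = 969 Ω.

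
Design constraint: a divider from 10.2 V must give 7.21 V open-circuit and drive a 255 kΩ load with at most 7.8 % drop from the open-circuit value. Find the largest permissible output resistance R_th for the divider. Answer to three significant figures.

R_th ≤ 21.6 kΩ

Loading drop = R_th/(R_th + R_L) ≤ 0.0780, so R_th ≤ R_L · ε/(1−ε) = 255 kΩ × 0.0780/0.9220 = 21.6 kΩ.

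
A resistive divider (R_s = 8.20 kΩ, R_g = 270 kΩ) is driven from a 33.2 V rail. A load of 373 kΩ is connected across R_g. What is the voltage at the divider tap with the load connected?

The load sits in parallel with R_g: R_g‖R_L = (270 × 373) / (270 + 373) = 156.6 kΩ.
V_out = 33.2 × 156.6 / (8.20 + 156.6) = 33.2 × 156.6/164.8 = 31.5 V.

V_out ≈ 31.5 V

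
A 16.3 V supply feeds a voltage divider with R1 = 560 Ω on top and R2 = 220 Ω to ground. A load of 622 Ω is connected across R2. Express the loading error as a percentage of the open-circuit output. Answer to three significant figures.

20.3 %

Unloaded V = 16.3 × 220/780.0 = 4.597 V.
Loaded: R2‖R_L = 162.5 Ω, giving V = 16.3 × 162.5/722.5 = 3.666 V.
Drop = (4.597 − 3.666) / 4.597 = 20.3 %.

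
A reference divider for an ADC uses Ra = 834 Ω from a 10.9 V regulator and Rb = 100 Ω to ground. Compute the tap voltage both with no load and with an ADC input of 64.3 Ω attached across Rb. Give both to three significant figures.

Open-circuit: V = 10.9 × 100/(834 + 100) = 1.17 V.
With the load, Rb becomes Rb‖R_L = 39.14 Ω, so V = 10.9 × 39.14/873.1 = 0.489 V.

Unloaded: 1.17 V; loaded: 0.489 V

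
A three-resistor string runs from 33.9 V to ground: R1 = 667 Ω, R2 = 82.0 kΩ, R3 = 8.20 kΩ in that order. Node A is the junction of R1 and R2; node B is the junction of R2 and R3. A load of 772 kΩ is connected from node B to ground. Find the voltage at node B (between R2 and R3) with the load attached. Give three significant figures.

V ≈ 3.03 V

At node B, R3 is in parallel with the load: R3‖R_L = 8114 Ω.
Below node A the resistance is R2 + (R3‖R_L) = 90110 Ω, so V_A = 33.9 × 90110/90780 = 33.65 V.
Then V_B = V_A × (R3‖R_L)/(R2 + R3‖R_L) = 33.65 × 8114/90110 = 3.03 V.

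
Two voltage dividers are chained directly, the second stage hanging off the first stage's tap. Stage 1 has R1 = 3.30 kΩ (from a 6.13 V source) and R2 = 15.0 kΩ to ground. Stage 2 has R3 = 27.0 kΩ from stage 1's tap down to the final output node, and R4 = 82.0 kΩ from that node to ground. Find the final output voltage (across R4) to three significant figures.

Stage 2 presents R3+R4 = 109.0 kΩ as a load on stage 1's tap.
Stage 1's lower leg becomes R2‖(R3+R4) = 13.19 kΩ, so V_mid = 6.13 × 13.19/16.49 = 4.903 V.
Stage 2 is itself unloaded: V_out = V_mid × R4/(R3+R4) = 4.903 × 82.0/109.0 = 3.69 V.

V_out ≈ 3.69 V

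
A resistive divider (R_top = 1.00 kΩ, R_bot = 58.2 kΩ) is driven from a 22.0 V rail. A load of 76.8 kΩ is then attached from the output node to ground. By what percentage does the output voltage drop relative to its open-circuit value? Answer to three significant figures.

1.26 %

The divider's output (Thévenin) resistance is R_top‖R_bot = 0.9831 kΩ.
Fractional drop under load = R_th/(R_th + R_L) = 0.9831 / (0.9831 + 76.8) = 0.01264.
So the output falls by 1.26 %.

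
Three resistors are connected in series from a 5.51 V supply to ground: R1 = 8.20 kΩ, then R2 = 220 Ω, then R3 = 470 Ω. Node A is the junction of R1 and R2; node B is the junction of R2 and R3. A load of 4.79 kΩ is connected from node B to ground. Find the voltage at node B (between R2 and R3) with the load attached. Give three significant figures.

V ≈ 0.267 V

At node B, R3 is in parallel with the load: R3‖R_L = 428.0 Ω.
Below node A the resistance is R2 + (R3‖R_L) = 648.0 Ω, so V_A = 5.51 × 648.0/8848 = 0.4035 V.
Then V_B = V_A × (R3‖R_L)/(R2 + R3‖R_L) = 0.4035 × 428.0/648.0 = 0.267 V.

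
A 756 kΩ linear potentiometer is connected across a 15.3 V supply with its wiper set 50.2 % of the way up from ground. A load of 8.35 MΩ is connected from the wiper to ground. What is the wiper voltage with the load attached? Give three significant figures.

The wiper splits the pot into (1−α)R = 376.5 kΩ above and αR = 379.5 kΩ below.
Lower section ‖ load = 363.0 kΩ.
V_wiper = 15.3 × 363.0/(376.5 + 363.0) = 7.51 V.

V ≈ 7.51 V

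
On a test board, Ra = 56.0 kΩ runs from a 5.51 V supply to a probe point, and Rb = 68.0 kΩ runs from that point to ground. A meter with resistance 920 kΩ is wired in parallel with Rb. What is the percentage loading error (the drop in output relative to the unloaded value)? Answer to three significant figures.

3.23 %

The divider's output (Thévenin) resistance is Ra‖Rb = 30.71 kΩ.
Fractional drop under load = R_th/(R_th + R_L) = 30.71 / (30.71 + 920) = 0.03230.
So the output falls by 3.23 %.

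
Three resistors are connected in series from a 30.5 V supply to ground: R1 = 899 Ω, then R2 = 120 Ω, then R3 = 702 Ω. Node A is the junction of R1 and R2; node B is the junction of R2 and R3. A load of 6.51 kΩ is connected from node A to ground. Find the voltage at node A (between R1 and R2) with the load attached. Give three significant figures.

V ≈ 13.7 V

Below node A the series string R2+R3 = 822.0 Ω sits in parallel with the 6510 Ω load: 729.8 Ω.
V_A = 30.5 × 729.8/(899 + 729.8) = 13.7 V.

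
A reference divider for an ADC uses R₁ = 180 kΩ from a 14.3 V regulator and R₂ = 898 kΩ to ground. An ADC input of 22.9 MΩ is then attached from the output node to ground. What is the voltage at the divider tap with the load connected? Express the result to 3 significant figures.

The load sits in parallel with R₂: R₂‖R_L = (898 × 22900) / (898 + 22900) = 864.1 kΩ.
V_out = 14.3 × 864.1 / (180 + 864.1) = 14.3 × 864.1/1044 = 11.8 V.
(Unloaded it would have been 11.9 V.)

V_out ≈ 11.8 V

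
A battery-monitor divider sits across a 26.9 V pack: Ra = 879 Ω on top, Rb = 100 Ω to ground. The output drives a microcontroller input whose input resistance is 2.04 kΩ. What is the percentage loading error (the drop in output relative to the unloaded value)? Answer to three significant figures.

4.22 %

The divider's output (Thévenin) resistance is Ra‖Rb = 89.79 Ω.
Fractional drop under load = R_th/(R_th + R_L) = 89.79 / (89.79 + 2040) = 0.04216.
So the output falls by 4.22 %.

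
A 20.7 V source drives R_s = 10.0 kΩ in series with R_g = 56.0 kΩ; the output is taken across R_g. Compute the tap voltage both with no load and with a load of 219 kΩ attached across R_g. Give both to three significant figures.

Unloaded: 17.6 V; loaded: 16.9 V

Open-circuit: V = 20.7 × 56.0/(10.0 + 56.0) = 17.6 V.
With the load, R_g becomes R_g‖R_L = 44.60 kΩ, so V = 20.7 × 44.60/54.60 = 16.9 V.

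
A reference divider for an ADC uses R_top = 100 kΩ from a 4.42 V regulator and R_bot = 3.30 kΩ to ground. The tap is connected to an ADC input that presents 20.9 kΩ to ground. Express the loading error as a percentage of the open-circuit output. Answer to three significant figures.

Unloaded V = 4.42 × 3.30/103.3 = 0.14120 V.
Loaded: R_bot‖R_L = 2.850 kΩ, giving V = 4.42 × 2.850/102.8 = 0.12248 V.
Drop = (0.14120 − 0.12248) / 0.14120 = 13.3 %.

13.3 %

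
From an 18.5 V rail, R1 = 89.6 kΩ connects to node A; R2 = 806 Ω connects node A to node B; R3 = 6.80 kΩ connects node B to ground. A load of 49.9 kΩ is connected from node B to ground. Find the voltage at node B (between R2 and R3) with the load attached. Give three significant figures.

V ≈ 1.15 V

At node B, R3 is in parallel with the load: R3‖R_L = 5984 Ω.
Below node A the resistance is R2 + (R3‖R_L) = 6790 Ω, so V_A = 18.5 × 6790/96390 = 1.303 V.
Then V_B = V_A × (R3‖R_L)/(R2 + R3‖R_L) = 1.303 × 5984/6790 = 1.15 V.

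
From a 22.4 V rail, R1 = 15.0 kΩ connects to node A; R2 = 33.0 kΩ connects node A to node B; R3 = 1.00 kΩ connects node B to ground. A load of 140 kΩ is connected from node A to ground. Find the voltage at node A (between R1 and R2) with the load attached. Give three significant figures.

Below node A the series string R2+R3 = 34.00 kΩ sits in parallel with the 140 kΩ load: 27.36 kΩ.
V_A = 22.4 × 27.36/(15.0 + 27.36) = 14.5 V.

V ≈ 14.5 V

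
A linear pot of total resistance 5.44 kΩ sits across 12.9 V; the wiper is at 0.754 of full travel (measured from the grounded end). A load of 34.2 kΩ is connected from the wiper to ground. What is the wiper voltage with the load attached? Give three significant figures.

V ≈ 9.45 V

The wiper splits the pot into (1−α)R = 1.338 kΩ above and αR = 4.102 kΩ below.
Lower section ‖ load = 3.662 kΩ.
V_wiper = 12.9 × 3.662/(1.338 + 3.662) = 9.45 V.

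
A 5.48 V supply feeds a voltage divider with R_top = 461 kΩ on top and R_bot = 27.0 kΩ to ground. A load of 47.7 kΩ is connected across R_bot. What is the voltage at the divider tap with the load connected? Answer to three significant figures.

V_out ≈ 0.198 V

The load sits in parallel with R_bot: R_bot‖R_L = (27.0 × 47.7) / (27.0 + 47.7) = 17.24 kΩ.
V_out = 5.48 × 17.24 / (461 + 17.24) = 5.48 × 17.24/478.2 = 0.198 V.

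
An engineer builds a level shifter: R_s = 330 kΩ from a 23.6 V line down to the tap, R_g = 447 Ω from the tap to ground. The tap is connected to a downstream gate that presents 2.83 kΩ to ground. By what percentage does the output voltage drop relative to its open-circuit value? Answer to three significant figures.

Unloaded V = 23.6 × 447/330400 = 0.031924 V.
Loaded: R_g‖R_L = 386.0 Ω, giving V = 23.6 × 386.0/330400 = 0.027575 V.
Drop = (0.031924 − 0.027575) / 0.031924 = 13.6 %.

13.6 %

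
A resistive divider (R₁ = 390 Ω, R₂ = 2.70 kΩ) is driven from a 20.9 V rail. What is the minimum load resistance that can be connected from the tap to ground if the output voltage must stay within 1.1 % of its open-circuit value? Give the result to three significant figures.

Output resistance R_th = R₁‖R₂ = (390 × 2700)/3090 = 340.8 Ω.
The fractional drop is R_th/(R_th + R_L); requiring this ≤ 0.0110 gives R_L ≥ R_th(1/0.0110 − 1) = 340.8 × 89.91 = 30.6 kΩ.

R_L(min) ≈ 30.6 kΩ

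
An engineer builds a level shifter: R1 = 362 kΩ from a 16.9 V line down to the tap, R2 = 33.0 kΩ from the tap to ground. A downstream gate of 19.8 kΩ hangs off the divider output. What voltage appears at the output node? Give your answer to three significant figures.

V_out ≈ 0.559 V

The load sits in parallel with R2: R2‖R_L = (33.0 × 19.8) / (33.0 + 19.8) = 12.38 kΩ.
V_out = 16.9 × 12.38 / (362 + 12.38) = 16.9 × 12.38/374.4 = 0.559 V.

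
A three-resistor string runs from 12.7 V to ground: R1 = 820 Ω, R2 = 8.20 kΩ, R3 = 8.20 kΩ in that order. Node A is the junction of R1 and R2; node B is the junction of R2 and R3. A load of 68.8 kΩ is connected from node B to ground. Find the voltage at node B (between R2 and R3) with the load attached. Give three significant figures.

At node B, R3 is in parallel with the load: R3‖R_L = 7327 Ω.
Below node A the resistance is R2 + (R3‖R_L) = 15530 Ω, so V_A = 12.7 × 15530/16350 = 12.06 V.
Then V_B = V_A × (R3‖R_L)/(R2 + R3‖R_L) = 12.06 × 7327/15530 = 5.69 V.

V ≈ 5.69 V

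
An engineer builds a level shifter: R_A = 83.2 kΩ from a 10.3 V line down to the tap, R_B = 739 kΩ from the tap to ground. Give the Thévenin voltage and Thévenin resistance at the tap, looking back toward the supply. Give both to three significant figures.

V_th is the open-circuit tap voltage: 10.3 × 739/(83.2 + 739) = 9.26 V.
With the supply zeroed, R_A and R_B appear in parallel from the tap: R_th = R_A‖R_B = (83.2 × 739)/822.2 = 74.8 kΩ.

V_th = 9.26 V, R_th = 74.8 kΩ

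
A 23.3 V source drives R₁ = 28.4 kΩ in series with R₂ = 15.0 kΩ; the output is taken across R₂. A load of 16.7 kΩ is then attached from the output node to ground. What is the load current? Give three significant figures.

R₂‖R_L = 7.902 kΩ; V_out = 23.3 × 7.902/36.30 = 5.072 V.
I_L = V_out / R_L = 5.072 / 16.7 kΩ = 0.304 mA.

I_L ≈ 0.304 mA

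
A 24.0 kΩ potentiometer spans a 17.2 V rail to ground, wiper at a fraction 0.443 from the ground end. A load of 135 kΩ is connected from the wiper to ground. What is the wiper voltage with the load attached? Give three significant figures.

The wiper splits the pot into (1−α)R = 13.37 kΩ above and αR = 10.63 kΩ below.
Lower section ‖ load = 9.856 kΩ.
V_wiper = 17.2 × 9.856/(13.37 + 9.856) = 7.30 V.

V ≈ 7.30 V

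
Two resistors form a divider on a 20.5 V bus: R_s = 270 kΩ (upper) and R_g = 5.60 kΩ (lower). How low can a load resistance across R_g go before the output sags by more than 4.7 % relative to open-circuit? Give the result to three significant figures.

R_L(min) ≈ 111 kΩ

Output resistance R_th = R_s‖R_g = (270 × 5.60)/275.6 = 5.486 kΩ.
The fractional drop is R_th/(R_th + R_L); requiring this ≤ 0.0470 gives R_L ≥ R_th(1/0.0470 − 1) = 5.486 × 20.28 = 111 kΩ.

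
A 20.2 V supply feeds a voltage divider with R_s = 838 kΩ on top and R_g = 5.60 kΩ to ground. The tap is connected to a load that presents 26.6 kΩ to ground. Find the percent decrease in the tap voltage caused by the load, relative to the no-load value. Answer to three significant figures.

17.3 %

The divider's output (Thévenin) resistance is R_s‖R_g = 5.563 kΩ.
Fractional drop under load = R_th/(R_th + R_L) = 5.563 / (5.563 + 26.6) = 0.1730.
So the output falls by 17.3 %.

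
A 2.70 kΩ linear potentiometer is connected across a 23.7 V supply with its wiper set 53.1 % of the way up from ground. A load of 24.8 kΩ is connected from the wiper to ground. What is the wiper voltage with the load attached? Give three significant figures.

V ≈ 12.3 V

The wiper splits the pot into (1−α)R = 1.266 kΩ above and αR = 1.434 kΩ below.
Lower section ‖ load = 1.355 kΩ.
V_wiper = 23.7 × 1.355/(1.266 + 1.355) = 12.3 V.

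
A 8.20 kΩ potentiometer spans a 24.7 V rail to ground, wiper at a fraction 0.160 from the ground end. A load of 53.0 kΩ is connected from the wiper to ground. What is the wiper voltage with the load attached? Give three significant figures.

V ≈ 3.87 V

The wiper splits the pot into (1−α)R = 6.888 kΩ above and αR = 1.312 kΩ below.
Lower section ‖ load = 1.280 kΩ.
V_wiper = 24.7 × 1.280/(6.888 + 1.280) = 3.87 V.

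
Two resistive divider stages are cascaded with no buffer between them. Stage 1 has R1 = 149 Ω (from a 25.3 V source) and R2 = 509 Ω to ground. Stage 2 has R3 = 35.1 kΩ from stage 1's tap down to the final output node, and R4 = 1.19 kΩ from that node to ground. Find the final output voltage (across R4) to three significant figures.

Stage 2 presents R3+R4 = 36290 Ω as a load on stage 1's tap.
Stage 1's lower leg becomes R2‖(R3+R4) = 502.0 Ω, so V_mid = 25.3 × 502.0/651.0 = 19.51 V.
Stage 2 is itself unloaded: V_out = V_mid × R4/(R3+R4) = 19.51 × 1190/36290 = 0.640 V.

V_out ≈ 0.640 V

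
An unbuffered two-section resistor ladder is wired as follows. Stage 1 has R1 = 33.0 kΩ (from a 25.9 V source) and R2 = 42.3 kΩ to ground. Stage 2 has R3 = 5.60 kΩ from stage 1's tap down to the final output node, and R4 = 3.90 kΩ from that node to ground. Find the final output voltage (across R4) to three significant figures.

Stage 2 presents R3+R4 = 9.500 kΩ as a load on stage 1's tap.
Stage 1's lower leg becomes R2‖(R3+R4) = 7.758 kΩ, so V_mid = 25.9 × 7.758/40.76 = 4.930 V.
Stage 2 is itself unloaded: V_out = V_mid × R4/(R3+R4) = 4.930 × 3.90/9.500 = 2.02 V.

V_out ≈ 2.02 V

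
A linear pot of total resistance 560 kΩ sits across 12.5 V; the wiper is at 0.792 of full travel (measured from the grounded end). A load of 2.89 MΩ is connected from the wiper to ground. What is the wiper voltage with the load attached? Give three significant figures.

V ≈ 9.59 V

The wiper splits the pot into (1−α)R = 116.5 kΩ above and αR = 443.5 kΩ below.
Lower section ‖ load = 384.5 kΩ.
V_wiper = 12.5 × 384.5/(116.5 + 384.5) = 9.59 V.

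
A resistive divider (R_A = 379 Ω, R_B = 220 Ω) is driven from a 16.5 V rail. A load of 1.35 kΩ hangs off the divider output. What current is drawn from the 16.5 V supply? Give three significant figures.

I ≈ 29.0 mA

R_B‖R_L = 189.2 Ω, so the source sees R_A + R_B‖R_L = 568.2 Ω.
I = 16.5 V / 568.2 Ω = 29.0 mA.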